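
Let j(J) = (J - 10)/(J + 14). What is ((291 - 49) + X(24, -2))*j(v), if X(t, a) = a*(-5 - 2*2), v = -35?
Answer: 3900/7 ≈ 557.14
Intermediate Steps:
j(J) = (-10 + J)/(14 + J)
X(t, a) = -9*a (X(t, a) = a*(-5 - 4) = a*(-9) = -9*a)
((291 - 49) + X(24, -2))*j(v) = ((291 - 49) - 9*(-2))*((-10 - 35)/(14 - 35)) = (242 + 18)*(-45/(-21)) = 260*(-1/21*(-45)) = 260*(15/7) = 3900/7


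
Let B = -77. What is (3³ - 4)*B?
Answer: -1771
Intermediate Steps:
(3³ - 4)*B = (3³ - 4)*(-77) = (27 - 4)*(-77) = 23*(-77) = -1771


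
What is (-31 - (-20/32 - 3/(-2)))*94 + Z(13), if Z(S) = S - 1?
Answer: -11937/4 ≈ -2984.3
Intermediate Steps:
Z(S) = -1 + S
(-31 - (-20/32 - 3/(-2)))*94 + Z(13) = (-31 - (-20/32 - 3/(-2)))*94 + (-1 + 13) = (-31 - (-20*1/32 - 3*(-1/2)))*94 + 12 = (-31 - (-5/8 + 3/2))*94 + 12 = (-31 - 1*7/8)*94 + 12 = (-31 - 7/8)*94 + 12 = -255/8*94 + 12 = -11985/4 + 12 = -11937/4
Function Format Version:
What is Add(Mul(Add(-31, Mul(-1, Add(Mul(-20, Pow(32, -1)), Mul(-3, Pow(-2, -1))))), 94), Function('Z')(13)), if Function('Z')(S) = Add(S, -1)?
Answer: Rational(-11937, 4) ≈ -2984.3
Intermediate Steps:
Function('Z')(S) = Add(-1, S)
Add(Mul(Add(-31, Mul(-1, Add(Mul(-20, Pow(32, -1)), Mul(-3, Pow(-2, -1))))), 94), Function('Z')(13)) = Add(Mul(Add(-31, Mul(-1, Add(Mul(-20, Pow(32, -1)), Mul(-3, Pow(-2, -1))))), 94), Add(-1, 13)) = Add(Mul(Add(-31, Mul(-1, Add(Mul(-20, Rational(1, 32)), Mul(-3, Rational(-1, 2))))), 94), 12) = Add(Mul(Add(-31, Mul(-1, Add(Rational(-5, 8), Rational(3, 2)))), 94), 12) = Add(Mul(Add(-31, Mul(-1, Rational(7, 8))), 94), 12) = Add(Mul(Add(-31, Rational(-7, 8)), 94), 12) = Add(Mul(Rational(-255, 8), 94), 12) = Add(Rational(-11985, 4), 12) = Rational(-11937, 4)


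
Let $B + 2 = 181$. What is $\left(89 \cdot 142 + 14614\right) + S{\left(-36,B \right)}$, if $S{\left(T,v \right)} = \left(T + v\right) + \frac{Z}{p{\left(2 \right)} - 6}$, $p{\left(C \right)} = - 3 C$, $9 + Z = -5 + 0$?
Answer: $\frac{164377}{6} \approx 27396.0$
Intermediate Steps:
$Z = -14$ ($Z = -9 + \left(-5 + 0\right) = -9 - 5 = -14$)
$B = 179$ ($B = -2 + 181 = 179$)
$S{\left(T,v \right)} = \frac{7}{6} + T + v$ ($S{\left(T,v \right)} = \left(T + v\right) - \frac{14}{\left(-3\right) 2 - 6} = \left(T + v\right) - \frac{14}{-6 - 6} = \left(T + v\right) - \frac{14}{-12} = \left(T + v\right) - - \frac{7}{6} = \left(T + v\right) + \frac{7}{6} = \frac{7}{6} + T + v$)
$\left(89 \cdot 142 + 14614\right) + S{\left(-36,B \right)} = \left(89 \cdot 142 + 14614\right) + \left(\frac{7}{6} - 36 + 179\right) = \left(12638 + 14614\right) + \frac{865}{6} = 27252 + \frac{865}{6} = \frac{164377}{6}$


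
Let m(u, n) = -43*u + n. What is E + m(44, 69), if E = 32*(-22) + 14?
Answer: -2513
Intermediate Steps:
m(u, n) = n - 43*u
E = -690 (E = -704 + 14 = -690)
E + m(44, 69) = -690 + (69 - 43*44) = -690 + (69 - 1892) = -690 - 1823 = -2513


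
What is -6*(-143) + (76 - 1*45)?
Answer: 889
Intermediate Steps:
-6*(-143) + (76 - 1*45) = 858 + (76 - 45) = 858 + 31 = 889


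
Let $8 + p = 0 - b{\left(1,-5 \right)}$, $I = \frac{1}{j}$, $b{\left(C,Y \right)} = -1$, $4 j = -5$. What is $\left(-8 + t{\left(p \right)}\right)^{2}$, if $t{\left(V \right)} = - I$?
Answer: $\frac{1296}{25} \approx 51.84$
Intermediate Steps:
$j = - \frac{5}{4}$ ($j = \frac{1}{4} \left(-5\right) = - \frac{5}{4} \approx -1.25$)
$I = - \frac{4}{5}$ ($I = \frac{1}{- \frac{5}{4}} = - \frac{4}{5} \approx -0.8$)
$p = -7$ ($p = -8 + \left(0 - -1\right) = -8 + \left(0 + 1\right) = -8 + 1 = -7$)
$t{\left(V \right)} = \frac{4}{5}$ ($t{\left(V \right)} = \left(-1\right) \left(- \frac{4}{5}\right) = \frac{4}{5}$)
$\left(-8 + t{\left(p \right)}\right)^{2} = \left(-8 + \frac{4}{5}\right)^{2} = \left(- \frac{36}{5}\right)^{2} = \frac{1296}{25}$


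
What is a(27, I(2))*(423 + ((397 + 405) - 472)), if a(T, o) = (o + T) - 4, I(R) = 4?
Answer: 20331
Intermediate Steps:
a(T, o) = -4 + T + o (a(T, o) = (T + o) - 4 = -4 + T + o)
a(27, I(2))*(423 + ((397 + 405) - 472)) = (-4 + 27 + 4)*(423 + ((397 + 405) - 472)) = 27*(423 + (802 - 472)) = 27*(423 + 330) = 27*753 = 20331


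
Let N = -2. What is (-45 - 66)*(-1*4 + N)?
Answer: 666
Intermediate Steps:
(-45 - 66)*(-1*4 + N) = (-45 - 66)*(-1*4 - 2) = -111*(-4 - 2) = -111*(-6) = 666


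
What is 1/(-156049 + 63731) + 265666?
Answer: 24525753787/92318 ≈ 2.6567e+5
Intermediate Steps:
1/(-156049 + 63731) + 265666 = 1/(-92318) + 265666 = -1/92318 + 265666 = 24525753787/92318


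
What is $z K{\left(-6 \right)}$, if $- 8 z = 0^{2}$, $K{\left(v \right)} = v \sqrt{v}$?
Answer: $0$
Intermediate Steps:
$K{\left(v \right)} = v^{\frac{3}{2}}$
$z = 0$ ($z = - \frac{0^{2}}{8} = \left(- \frac{1}{8}\right) 0 = 0$)
$z K{\left(-6 \right)} = 0 \left(-6\right)^{\frac{3}{2}} = 0 \left(- 6 i \sqrt{6}\right) = 0$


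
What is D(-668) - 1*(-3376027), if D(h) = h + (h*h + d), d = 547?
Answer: 3822130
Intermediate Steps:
D(h) = 547 + h + h**2 (D(h) = h + (h*h + 547) = h + (h**2 + 547) = h + (547 + h**2) = 547 + h + h**2)
D(-668) - 1*(-3376027) = (547 - 668 + (-668)**2) - 1*(-3376027) = (547 - 668 + 446224) + 3376027 = 446103 + 3376027 = 3822130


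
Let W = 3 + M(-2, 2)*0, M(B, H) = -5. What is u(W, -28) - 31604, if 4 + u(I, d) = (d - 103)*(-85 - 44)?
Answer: -14709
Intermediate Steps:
W = 3 (W = 3 - 5*0 = 3 + 0 = 3)
u(I, d) = 13283 - 129*d (u(I, d) = -4 + (d - 103)*(-85 - 44) = -4 + (-103 + d)*(-129) = -4 + (13287 - 129*d) = 13283 - 129*d)
u(W, -28) - 31604 = (13283 - 129*(-28)) - 31604 = (13283 + 3612) - 31604 = 16895 - 31604 = -14709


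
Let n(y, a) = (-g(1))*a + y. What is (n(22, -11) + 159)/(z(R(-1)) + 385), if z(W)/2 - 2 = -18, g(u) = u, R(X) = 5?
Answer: 192/353 ≈ 0.54391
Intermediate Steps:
z(W) = -32 (z(W) = 4 + 2*(-18) = 4 - 36 = -32)
n(y, a) = y - a (n(y, a) = (-1*1)*a + y = -a + y = y - a)
(n(22, -11) + 159)/(z(R(-1)) + 385) = ((22 - 1*(-11)) + 159)/(-32 + 385) = ((22 + 11) + 159)/353 = (33 + 159)*(1/353) = 192*(1/353) = 192/353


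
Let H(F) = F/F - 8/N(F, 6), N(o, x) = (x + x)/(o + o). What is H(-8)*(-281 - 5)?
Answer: -10010/3 ≈ -3336.7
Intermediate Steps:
N(o, x) = x/o (N(o, x) = (2*x)/((2*o)) = (2*x)*(1/(2*o)) = x/o)
H(F) = 1 - 4*F/3 (H(F) = F/F - 8*F/6 = 1 - 4*F/3)
H(-8)*(-281 - 5) = (1 - 4/3*(-8))*(-281 - 5) = (1 + 32/3)*(-286) = (35/3)*(-286) = -10010/3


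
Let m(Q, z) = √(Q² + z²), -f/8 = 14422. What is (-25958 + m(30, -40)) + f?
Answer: -141284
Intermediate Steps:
f = -115376 (f = -8*14422 = -115376)
(-25958 + m(30, -40)) + f = (-25958 + √(30² + (-40)²)) - 115376 = (-25958 + √(900 + 1600)) - 115376 = (-25958 + √2500) - 115376 = (-25958 + 50) - 115376 = -25908 - 115376 = -141284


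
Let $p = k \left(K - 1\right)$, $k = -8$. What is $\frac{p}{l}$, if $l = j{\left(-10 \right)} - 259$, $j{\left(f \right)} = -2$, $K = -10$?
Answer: $- \frac{88}{261} \approx -0.33716$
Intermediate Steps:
$l = -261$ ($l = -2 - 259 = -261$)
$p = 88$ ($p = - 8 \left(-10 - 1\right) = \left(-8\right) \left(-11\right) = 88$)
$\frac{p}{l} = \frac{88}{-261} = 88 \left(- \frac{1}{261}\right) = - \frac{88}{261}$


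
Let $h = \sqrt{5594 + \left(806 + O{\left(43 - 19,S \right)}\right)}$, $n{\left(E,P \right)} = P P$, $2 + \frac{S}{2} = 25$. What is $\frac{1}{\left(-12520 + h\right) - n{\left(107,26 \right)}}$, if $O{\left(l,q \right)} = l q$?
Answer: $- \frac{3299}{43531728} - \frac{\sqrt{469}}{43531728} \approx -7.6281 \cdot 10^{-5}$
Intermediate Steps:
$S = 46$ ($S = -4 + 2 \cdot 25 = -4 + 50 = 46$)
$n{\left(E,P \right)} = P^{2}$
$h = 4 \sqrt{469}$ ($h = \sqrt{5594 + \left(806 + \left(43 - 19\right) 46\right)} = \sqrt{5594 + \left(806 + 24 \cdot 46\right)} = \sqrt{5594 + \left(806 + 1104\right)} = \sqrt{5594 + 1910} = \sqrt{7504} = 4 \sqrt{469} \approx 86.626$)
$\frac{1}{\left(-12520 + h\right) - n{\left(107,26 \right)}} = \frac{1}{\left(-12520 + 4 \sqrt{469}\right) - 26^{2}} = \frac{1}{\left(-12520 + 4 \sqrt{469}\right) - 676} = \frac{1}{-13196 + 4 \sqrt{469}}$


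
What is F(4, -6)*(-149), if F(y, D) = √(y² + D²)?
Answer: -298*√13 ≈ -1074.5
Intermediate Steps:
F(y, D) = √(D² + y²)
F(4, -6)*(-149) = √((-6)² + 4²)*(-149) = √(36 + 16)*(-149) = √52*(-149) = (2*√13)*(-149) = -298*√13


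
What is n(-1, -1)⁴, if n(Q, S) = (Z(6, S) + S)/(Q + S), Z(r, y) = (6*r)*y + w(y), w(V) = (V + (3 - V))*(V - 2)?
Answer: 279841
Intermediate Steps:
w(V) = -6 + 3*V (w(V) = 3*(-2 + V) = -6 + 3*V)
Z(r, y) = -6 + 3*y + 6*r*y (Z(r, y) = (6*r)*y + (-6 + 3*y) = 6*r*y + (-6 + 3*y) = -6 + 3*y + 6*r*y)
n(Q, S) = (-6 + 40*S)/(Q + S) (n(Q, S) = ((-6 + 3*S + 6*6*S) + S)/(Q + S) = ((-6 + 3*S + 36*S) + S)/(Q + S) = ((-6 + 39*S) + S)/(Q + S) = (-6 + 40*S)/(Q + S))
n(-1, -1)⁴ = (2*(-3 + 20*(-1))/(-1 - 1))⁴ = (2*(-3 - 20)/(-2))⁴ = (2*(-½)*(-23))⁴ = 23⁴ = 279841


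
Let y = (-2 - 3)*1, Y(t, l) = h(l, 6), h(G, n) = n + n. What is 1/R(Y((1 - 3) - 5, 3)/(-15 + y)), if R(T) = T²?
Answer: 25/9 ≈ 2.7778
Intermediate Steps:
h(G, n) = 2*n
Y(t, l) = 12 (Y(t, l) = 2*6 = 12)
y = -5 (y = -5*1 = -5)
1/R(Y((1 - 3) - 5, 3)/(-15 + y)) = 1/((12/(-15 - 5))²) = 1/((12/(-20))²) = 1/((-1/20*12)²) = 1/((-⅗)²) = 1/(9/25) = 25/9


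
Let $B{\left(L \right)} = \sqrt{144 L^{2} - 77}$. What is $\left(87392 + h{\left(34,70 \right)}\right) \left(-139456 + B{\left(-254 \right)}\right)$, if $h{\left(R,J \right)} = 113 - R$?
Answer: $-12198355776 + 87471 \sqrt{9290227} \approx -1.1932 \cdot 10^{10}$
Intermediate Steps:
$B{\left(L \right)} = \sqrt{-77 + 144 L^{2}}$
$\left(87392 + h{\left(34,70 \right)}\right) \left(-139456 + B{\left(-254 \right)}\right) = \left(87392 + \left(113 - 34\right)\right) \left(-139456 + \sqrt{-77 + 144 \left(-254\right)^{2}}\right) = \left(87392 + \left(113 - 34\right)\right) \left(-139456 + \sqrt{-77 + 144 \cdot 64516}\right) = \left(87392 + 79\right) \left(-139456 + \sqrt{-77 + 9290304}\right) = 87471 \left(-139456 + \sqrt{9290227}\right) = -12198355776 + 87471 \sqrt{9290227}$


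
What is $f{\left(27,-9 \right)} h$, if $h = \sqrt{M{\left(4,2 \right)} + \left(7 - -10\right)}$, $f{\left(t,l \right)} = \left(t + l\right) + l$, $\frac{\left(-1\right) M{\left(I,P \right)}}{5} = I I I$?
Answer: $9 i \sqrt{303} \approx 156.66 i$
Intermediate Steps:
$M{\left(I,P \right)} = - 5 I^{3}$ ($M{\left(I,P \right)} = - 5 I I I = - 5 I^{2} I = - 5 I^{3}$)
$f{\left(t,l \right)} = t + 2 l$ ($f{\left(t,l \right)} = \left(l + t\right) + l = t + 2 l$)
$h = i \sqrt{303}$ ($h = \sqrt{- 5 \cdot 4^{3} + \left(7 - -10\right)} = \sqrt{\left(-5\right) 64 + \left(7 + 10\right)} = \sqrt{-320 + 17} = \sqrt{-303} = i \sqrt{303} \approx 17.407 i$)
$f{\left(27,-9 \right)} h = \left(27 + 2 \left(-9\right)\right) i \sqrt{303} = \left(27 - 18\right) i \sqrt{303} = 9 i \sqrt{303}$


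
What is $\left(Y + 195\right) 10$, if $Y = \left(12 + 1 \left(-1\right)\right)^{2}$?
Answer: $3160$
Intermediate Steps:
$Y = 121$ ($Y = \left(12 - 1\right)^{2} = 11^{2} = 121$)
$\left(Y + 195\right) 10 = \left(121 + 195\right) 10 = 316 \cdot 10 = 3160$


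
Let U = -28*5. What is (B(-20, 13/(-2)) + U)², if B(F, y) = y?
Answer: 85849/4 ≈ 21462.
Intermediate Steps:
U = -140
(B(-20, 13/(-2)) + U)² = (13/(-2) - 140)² = (13*(-½) - 140)² = (-13/2 - 140)² = (-293/2)² = 85849/4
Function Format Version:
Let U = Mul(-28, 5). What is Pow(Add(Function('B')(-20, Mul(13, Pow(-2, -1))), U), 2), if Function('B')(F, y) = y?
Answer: Rational(85849, 4) ≈ 21462.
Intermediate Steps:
U = -140
Pow(Add(Function('B')(-20, Mul(13, Pow(-2, -1))), U), 2) = Pow(Add(Mul(13, Pow(-2, -1)), -140), 2) = Pow(Add(Mul(13, Rational(-1, 2)), -140), 2) = Pow(Add(Rational(-13, 2), -140), 2) = Pow(Rational(-293, 2), 2) = Rational(85849, 4)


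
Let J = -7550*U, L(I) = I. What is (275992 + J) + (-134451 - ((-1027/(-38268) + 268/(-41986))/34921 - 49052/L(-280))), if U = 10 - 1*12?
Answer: 21947568427619309207/140270694451020 ≈ 1.5647e+5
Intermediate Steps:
U = -2 (U = 10 - 12 = -2)
J = 15100 (J = -7550*(-2) = 15100)
(275992 + J) + (-134451 - ((-1027/(-38268) + 268/(-41986))/34921 - 49052/L(-280))) = (275992 + 15100) + (-134451 - ((-1027/(-38268) + 268/(-41986))/34921 - 49052/(-280))) = 291092 + (-134451 - ((-1027*(-1/38268) + 268*(-1/41986))*(1/34921) - 49052*(-1/280))) = 291092 + (-134451 - ((1027/38268 - 134/20993)*(1/34921) + 12263/70)) = 291092 + (-134451 - ((16431899/803360124)*(1/34921) + 12263/70)) = 291092 + (-134451 - (16431899/28054138890204 + 12263/70)) = 291092 + (-134451 - 1*24573421882914613/140270694451020) = 291092 + (-134451 - 24573421882914613/140270694451020) = 291092 - 18884108561517004633/140270694451020 = 21947568427619309207/140270694451020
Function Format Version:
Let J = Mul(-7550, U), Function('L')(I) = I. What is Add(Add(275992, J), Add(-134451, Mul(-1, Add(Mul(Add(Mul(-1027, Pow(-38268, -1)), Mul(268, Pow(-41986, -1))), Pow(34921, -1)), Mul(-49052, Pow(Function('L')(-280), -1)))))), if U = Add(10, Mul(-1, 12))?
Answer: Rational(21947568427619309207, 140270694451020) ≈ 1.5647e+5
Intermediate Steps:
U = -2 (U = Add(10, -12) = -2)
J = 15100 (J = Mul(-7550, -2) = 15100)
Add(Add(275992, J), Add(-134451, Mul(-1, Add(Mul(Add(Mul(-1027, Pow(-38268, -1)), Mul(268, Pow(-41986, -1))), Pow(34921, -1)), Mul(-49052, Pow(Function('L')(-280), -1)))))) = Add(Add(275992, 15100), Add(-134451, Mul(-1, Add(Mul(Add(Mul(-1027, Pow(-38268, -1)), Mul(268, Pow(-41986, -1))), Pow(34921, -1)), Mul(-49052, Pow(-280, -1)))))) = Add(291092, Add(-134451, Mul(-1, Add(Mul(Add(Mul(-1027, Rational(-1, 38268)), Mul(268, Rational(-1, 41986))), Rational(1, 34921)), Mul(-49052, Rational(-1, 280)))))) = Add(291092, Add(-134451, Mul(-1, Add(Mul(Add(Rational(1027, 38268), Rational(-134, 20993)), Rational(1, 34921)), Rational(12263, 70))))) = Add(291092, Add(-134451, Mul(-1, Add(Mul(Rational(16431899, 803360124), Rational(1, 34921)), Rational(12263, 70))))) = Add(291092, Add(-134451, Mul(-1, Add(Rational(16431899, 28054138890204), Rational(12263, 70))))) = Add(291092, Add(-134451, Mul(-1, Rational(24573421882914613, 140270694451020)))) = Add(291092, Add(-134451, Rational(-24573421882914613, 140270694451020))) = Add(291092, Rational(-18884108561517004633, 140270694451020)) = Rational(21947568427619309207, 140270694451020)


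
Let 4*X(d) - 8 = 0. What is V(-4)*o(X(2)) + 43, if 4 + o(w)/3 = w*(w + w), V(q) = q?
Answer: -5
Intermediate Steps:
X(d) = 2 (X(d) = 2 + (¼)*0 = 2 + 0 = 2)
o(w) = -12 + 6*w² (o(w) = -12 + 3*(w*(w + w)) = -12 + 3*(w*(2*w)) = -12 + 3*(2*w²) = -12 + 6*w²)
V(-4)*o(X(2)) + 43 = -4*(-12 + 6*2²) + 43 = -4*(-12 + 6*4) + 43 = -4*(-12 + 24) + 43 = -4*12 + 43 = -48 + 43 = -5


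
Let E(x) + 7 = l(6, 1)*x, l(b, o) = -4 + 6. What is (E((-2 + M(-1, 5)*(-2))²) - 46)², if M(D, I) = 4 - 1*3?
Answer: 441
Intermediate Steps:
M(D, I) = 1 (M(D, I) = 4 - 3 = 1)
l(b, o) = 2
E(x) = -7 + 2*x
(E((-2 + M(-1, 5)*(-2))²) - 46)² = ((-7 + 2*(-2 + 1*(-2))²) - 46)² = ((-7 + 2*(-2 - 2)²) - 46)² = ((-7 + 2*(-4)²) - 46)² = ((-7 + 2*16) - 46)² = ((-7 + 32) - 46)² = (25 - 46)² = (-21)² = 441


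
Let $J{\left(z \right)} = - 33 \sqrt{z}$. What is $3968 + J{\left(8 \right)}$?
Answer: $3968 - 66 \sqrt{2} \approx 3874.7$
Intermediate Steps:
$3968 + J{\left(8 \right)} = 3968 - 33 \sqrt{8} = 3968 - 33 \cdot 2 \sqrt{2} = 3968 - 66 \sqrt{2}$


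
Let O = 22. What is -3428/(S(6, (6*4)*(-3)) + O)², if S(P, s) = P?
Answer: -857/196 ≈ -4.3725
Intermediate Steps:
-3428/(S(6, (6*4)*(-3)) + O)² = -3428/(6 + 22)² = -3428/(28²) = -3428/784 = -3428*1/784 = -857/196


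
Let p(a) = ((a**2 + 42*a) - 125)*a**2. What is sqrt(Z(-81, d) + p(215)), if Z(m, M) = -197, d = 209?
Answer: sqrt(2548384053) ≈ 50482.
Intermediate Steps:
p(a) = a**2*(-125 + a**2 + 42*a) (p(a) = (-125 + a**2 + 42*a)*a**2 = a**2*(-125 + a**2 + 42*a))
sqrt(Z(-81, d) + p(215)) = sqrt(-197 + 215**2*(-125 + 215**2 + 42*215)) = sqrt(-197 + 46225*(-125 + 46225 + 9030)) = sqrt(-197 + 46225*55130) = sqrt(-197 + 2548384250) = sqrt(2548384053)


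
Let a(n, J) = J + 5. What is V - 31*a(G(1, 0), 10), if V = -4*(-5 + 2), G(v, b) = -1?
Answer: -453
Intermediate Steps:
a(n, J) = 5 + J
V = 12 (V = -4*(-3) = 12)
V - 31*a(G(1, 0), 10) = 12 - 31*(5 + 10) = 12 - 31*15 = 12 - 465 = -453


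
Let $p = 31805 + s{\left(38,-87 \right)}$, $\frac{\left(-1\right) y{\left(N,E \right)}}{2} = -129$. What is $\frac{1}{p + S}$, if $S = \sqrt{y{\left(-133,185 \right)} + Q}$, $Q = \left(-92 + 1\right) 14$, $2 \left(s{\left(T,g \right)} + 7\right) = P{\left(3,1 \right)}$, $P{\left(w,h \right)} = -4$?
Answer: $\frac{7949}{252746658} - \frac{i \sqrt{254}}{505493316} \approx 3.145 \cdot 10^{-5} - 3.1528 \cdot 10^{-8} i$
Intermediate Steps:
$y{\left(N,E \right)} = 258$ ($y{\left(N,E \right)} = \left(-2\right) \left(-129\right) = 258$)
$s{\left(T,g \right)} = -9$ ($s{\left(T,g \right)} = -7 + \frac{1}{2} \left(-4\right) = -7 - 2 = -9$)
$Q = -1274$ ($Q = \left(-91\right) 14 = -1274$)
$p = 31796$ ($p = 31805 - 9 = 31796$)
$S = 2 i \sqrt{254}$ ($S = \sqrt{258 - 1274} = \sqrt{-1016} = 2 i \sqrt{254} \approx 31.875 i$)
$\frac{1}{p + S} = \frac{1}{31796 + 2 i \sqrt{254}}$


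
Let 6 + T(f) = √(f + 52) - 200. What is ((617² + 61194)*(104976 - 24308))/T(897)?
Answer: -7343038475864/41487 - 35645817844*√949/41487 ≈ -2.0346e+8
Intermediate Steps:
T(f) = -206 + √(52 + f) (T(f) = -6 + (√(f + 52) - 200) = -6 + (√(52 + f) - 200) = -6 + (-200 + √(52 + f)) = -206 + √(52 + f))
((617² + 61194)*(104976 - 24308))/T(897) = ((617² + 61194)*(104976 - 24308))/(-206 + √(52 + 897)) = ((380689 + 61194)*80668)/(-206 + √949) = (441883*80668)/(-206 + √949) = 35645817844/(-206 + √949)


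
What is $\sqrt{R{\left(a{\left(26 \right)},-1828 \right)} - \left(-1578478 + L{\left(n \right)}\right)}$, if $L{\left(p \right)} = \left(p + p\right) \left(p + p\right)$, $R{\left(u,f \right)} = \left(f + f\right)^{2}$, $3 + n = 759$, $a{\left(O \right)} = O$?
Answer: $\sqrt{12658670} \approx 3557.9$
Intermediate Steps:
$n = 756$ ($n = -3 + 759 = 756$)
$R{\left(u,f \right)} = 4 f^{2}$ ($R{\left(u,f \right)} = \left(2 f\right)^{2} = 4 f^{2}$)
$L{\left(p \right)} = 4 p^{2}$ ($L{\left(p \right)} = 2 p 2 p = 4 p^{2}$)
$\sqrt{R{\left(a{\left(26 \right)},-1828 \right)} - \left(-1578478 + L{\left(n \right)}\right)} = \sqrt{4 \left(-1828\right)^{2} + \left(1578478 - 4 \cdot 756^{2}\right)} = \sqrt{4 \cdot 3341584 + \left(1578478 - 4 \cdot 571536\right)} = \sqrt{13366336 + \left(1578478 - 2286144\right)} = \sqrt{13366336 - 707666} = \sqrt{12658670}$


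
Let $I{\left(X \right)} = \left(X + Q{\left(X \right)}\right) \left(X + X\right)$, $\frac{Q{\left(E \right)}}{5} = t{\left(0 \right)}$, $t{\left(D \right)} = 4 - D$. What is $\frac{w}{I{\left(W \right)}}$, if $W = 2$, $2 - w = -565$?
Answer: $\frac{567}{88} \approx 6.4432$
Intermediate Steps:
$w = 567$ ($w = 2 - -565 = 2 + 565 = 567$)
$Q{\left(E \right)} = 20$ ($Q{\left(E \right)} = 5 \left(4 - 0\right) = 5 \left(4 + 0\right) = 5 \cdot 4 = 20$)
$I{\left(X \right)} = 2 X \left(20 + X\right)$ ($I{\left(X \right)} = \left(X + 20\right) \left(X + X\right) = \left(20 + X\right) 2 X = 2 X \left(20 + X\right)$)
$\frac{w}{I{\left(W \right)}} = \frac{567}{2 \cdot 2 \left(20 + 2\right)} = \frac{567}{2 \cdot 2 \cdot 22} = \frac{567}{88}$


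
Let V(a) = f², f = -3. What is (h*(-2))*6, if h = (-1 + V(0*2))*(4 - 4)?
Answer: 0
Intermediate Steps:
V(a) = 9 (V(a) = (-3)² = 9)
h = 0 (h = (-1 + 9)*(4 - 4) = 8*0 = 0)
(h*(-2))*6 = (0*(-2))*6 = 0*6 = 0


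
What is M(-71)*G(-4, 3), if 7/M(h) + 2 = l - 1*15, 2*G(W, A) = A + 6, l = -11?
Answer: -9/8 ≈ -1.1250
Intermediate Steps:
G(W, A) = 3 + A/2 (G(W, A) = (A + 6)/2 = (6 + A)/2 = 3 + A/2)
M(h) = -1/4 (M(h) = 7/(-2 + (-11 - 1*15)) = 7/(-2 + (-11 - 15)) = 7/(-2 - 26) = 7/(-28) = 7*(-1/28) = -1/4)
M(-71)*G(-4, 3) = -(3 + (1/2)*3)/4 = -(3 + 3/2)/4 = -1/4*9/2 = -9/8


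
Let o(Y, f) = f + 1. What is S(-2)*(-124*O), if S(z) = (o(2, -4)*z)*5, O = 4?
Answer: -14880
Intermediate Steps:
o(Y, f) = 1 + f
S(z) = -15*z (S(z) = ((1 - 4)*z)*5 = -3*z*5 = -15*z)
S(-2)*(-124*O) = (-15*(-2))*(-124*4) = 30*(-496) = -14880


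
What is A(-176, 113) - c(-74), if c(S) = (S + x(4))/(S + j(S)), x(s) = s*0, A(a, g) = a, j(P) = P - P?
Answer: -177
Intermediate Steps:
j(P) = 0
x(s) = 0
c(S) = 1 (c(S) = (S + 0)/(S + 0) = S/S = 1)
A(-176, 113) - c(-74) = -176 - 1*1 = -176 - 1 = -177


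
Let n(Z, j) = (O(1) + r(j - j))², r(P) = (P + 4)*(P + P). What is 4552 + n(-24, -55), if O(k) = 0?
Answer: 4552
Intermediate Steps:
r(P) = 2*P*(4 + P) (r(P) = (4 + P)*(2*P) = 2*P*(4 + P))
n(Z, j) = 0 (n(Z, j) = (0 + 2*(j - j)*(4 + (j - j)))² = (0 + 2*0*(4 + 0))² = (0 + 2*0*4)² = (0 + 0)² = 0² = 0)
4552 + n(-24, -55) = 4552 + 0 = 4552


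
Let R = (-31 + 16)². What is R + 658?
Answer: 883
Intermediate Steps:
R = 225 (R = (-15)² = 225)
R + 658 = 225 + 658 = 883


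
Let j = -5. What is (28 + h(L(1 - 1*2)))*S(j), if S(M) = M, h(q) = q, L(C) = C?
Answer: -135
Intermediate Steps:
(28 + h(L(1 - 1*2)))*S(j) = (28 + (1 - 1*2))*(-5) = (28 + (1 - 2))*(-5) = (28 - 1)*(-5) = 27*(-5) = -135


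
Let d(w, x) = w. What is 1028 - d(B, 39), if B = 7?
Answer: 1021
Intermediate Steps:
1028 - d(B, 39) = 1028 - 1*7 = 1028 - 7 = 1021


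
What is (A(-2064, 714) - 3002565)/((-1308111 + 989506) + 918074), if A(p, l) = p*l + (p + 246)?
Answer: -1492693/199823 ≈ -7.4701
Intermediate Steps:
A(p, l) = 246 + p + l*p (A(p, l) = l*p + (246 + p) = 246 + p + l*p)
(A(-2064, 714) - 3002565)/((-1308111 + 989506) + 918074) = ((246 - 2064 + 714*(-2064)) - 3002565)/((-1308111 + 989506) + 918074) = ((246 - 2064 - 1473696) - 3002565)/(-318605 + 918074) = (-1475514 - 3002565)/599469 = -4478079*1/599469 = -1492693/199823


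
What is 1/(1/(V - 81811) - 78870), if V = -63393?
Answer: -145204/11452239481 ≈ -1.2679e-5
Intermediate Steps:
1/(1/(V - 81811) - 78870) = 1/(1/(-63393 - 81811) - 78870) = 1/(1/(-145204) - 78870) = 1/(-1/145204 - 78870) = 1/(-11452239481/145204) = -145204/11452239481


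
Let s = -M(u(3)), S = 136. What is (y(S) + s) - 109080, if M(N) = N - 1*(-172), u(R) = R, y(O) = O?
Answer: -109119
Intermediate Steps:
M(N) = 172 + N (M(N) = N + 172 = 172 + N)
s = -175 (s = -(172 + 3) = -1*175 = -175)
(y(S) + s) - 109080 = (136 - 175) - 109080 = -39 - 109080 = -109119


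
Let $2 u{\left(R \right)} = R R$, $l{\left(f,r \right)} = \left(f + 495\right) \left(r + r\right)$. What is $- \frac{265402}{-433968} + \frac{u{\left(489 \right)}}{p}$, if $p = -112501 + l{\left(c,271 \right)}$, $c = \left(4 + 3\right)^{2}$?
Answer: $\frac{50140344779}{39566381448} \approx 1.2672$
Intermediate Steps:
$c = 49$ ($c = 7^{2} = 49$)
$l{\left(f,r \right)} = 2 r \left(495 + f\right)$ ($l{\left(f,r \right)} = \left(495 + f\right) 2 r = 2 r \left(495 + f\right)$)
$u{\left(R \right)} = \frac{R^{2}}{2}$ ($u{\left(R \right)} = \frac{R R}{2} = \frac{R^{2}}{2}$)
$p = 182347$ ($p = -112501 + 2 \cdot 271 \left(495 + 49\right) = -112501 + 2 \cdot 271 \cdot 544 = -112501 + 294848 = 182347$)
$- \frac{265402}{-433968} + \frac{u{\left(489 \right)}}{p} = - \frac{265402}{-433968} + \frac{\frac{1}{2} \cdot 489^{2}}{182347} = \left(-265402\right) \left(- \frac{1}{433968}\right) + \frac{1}{2} \cdot 239121 \cdot \frac{1}{182347} = \frac{132701}{216984} + \frac{239121}{2} \cdot \frac{1}{182347} = \frac{132701}{216984} + \frac{239121}{364694} = \frac{50140344779}{39566381448}$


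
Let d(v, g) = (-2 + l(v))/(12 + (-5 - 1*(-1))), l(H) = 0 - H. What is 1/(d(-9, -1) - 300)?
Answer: -8/2393 ≈ -0.0033431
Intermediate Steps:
l(H) = -H
d(v, g) = -¼ - v/8 (d(v, g) = (-2 - v)/(12 + (-5 - 1*(-1))) = (-2 - v)/(12 + (-5 + 1)) = (-2 - v)/(12 - 4) = (-2 - v)/8 = (-2 - v)*(⅛) = -¼ - v/8)
1/(d(-9, -1) - 300) = 1/((-¼ - ⅛*(-9)) - 300) = 1/((-¼ + 9/8) - 300) = 1/(7/8 - 300) = 1/(-2393/8) = -8/2393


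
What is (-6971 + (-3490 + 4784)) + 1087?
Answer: -4590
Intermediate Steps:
(-6971 + (-3490 + 4784)) + 1087 = (-6971 + 1294) + 1087 = -5677 + 1087 = -4590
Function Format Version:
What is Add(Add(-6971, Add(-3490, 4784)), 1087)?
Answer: -4590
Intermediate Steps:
Add(Add(-6971, Add(-3490, 4784)), 1087) = Add(Add(-6971, 1294), 1087) = Add(-5677, 1087) = -4590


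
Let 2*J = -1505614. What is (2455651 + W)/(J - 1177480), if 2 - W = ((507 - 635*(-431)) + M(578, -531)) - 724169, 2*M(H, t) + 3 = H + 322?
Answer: -5810363/3860574 ≈ -1.5051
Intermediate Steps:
M(H, t) = 319/2 + H/2 (M(H, t) = -3/2 + (H + 322)/2 = -3/2 + (322 + H)/2 = -3/2 + (161 + H/2) = 319/2 + H/2)
J = -752807 (J = (½)*(-1505614) = -752807)
W = 899061/2 (W = 2 - (((507 - 635*(-431)) + (319/2 + (½)*578)) - 724169) = 2 - (((507 + 273685) + (319/2 + 289)) - 724169) = 2 - ((274192 + 897/2) - 724169) = 2 - (549281/2 - 724169) = 2 - 1*(-899057/2) = 2 + 899057/2 = 899061/2 ≈ 4.4953e+5)
(2455651 + W)/(J - 1177480) = (2455651 + 899061/2)/(-752807 - 1177480) = (5810363/2)/(-1930287) = (5810363/2)*(-1/1930287) = -5810363/3860574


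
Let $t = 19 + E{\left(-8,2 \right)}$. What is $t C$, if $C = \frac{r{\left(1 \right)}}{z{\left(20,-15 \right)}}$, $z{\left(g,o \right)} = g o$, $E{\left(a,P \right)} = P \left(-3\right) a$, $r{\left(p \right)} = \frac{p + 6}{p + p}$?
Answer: $- \frac{469}{600} \approx -0.78167$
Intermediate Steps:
$r{\left(p \right)} = \frac{6 + p}{2 p}$
$E{\left(a,P \right)} = - 3 P a$
$t = 67$ ($t = 19 - 6 \left(-8\right) = 19 + 48 = 67$)
$C = - \frac{7}{600}$ ($C = \frac{\frac{1}{2} \cdot 1^{-1} \left(6 + 1\right)}{20 \left(-15\right)} = \frac{\frac{1}{2} \cdot 1 \cdot 7}{-300} = \frac{7}{2} \left(- \frac{1}{300}\right) = - \frac{7}{600} \approx -0.011667$)
$t C = 67 \left(- \frac{7}{600}\right) = - \frac{469}{600}$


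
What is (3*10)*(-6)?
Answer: -180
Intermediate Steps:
(3*10)*(-6) = 30*(-6) = -180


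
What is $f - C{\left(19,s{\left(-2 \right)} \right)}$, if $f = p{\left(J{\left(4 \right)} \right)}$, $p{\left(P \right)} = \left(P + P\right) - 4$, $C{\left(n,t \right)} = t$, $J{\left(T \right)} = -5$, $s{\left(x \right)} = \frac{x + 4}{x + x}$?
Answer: $- \frac{27}{2} \approx -13.5$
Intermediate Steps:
$s{\left(x \right)} = \frac{4 + x}{2 x}$
$p{\left(P \right)} = -4 + 2 P$ ($p{\left(P \right)} = 2 P - 4 = -4 + 2 P$)
$f = -14$ ($f = -4 + 2 \left(-5\right) = -4 - 10 = -14$)
$f - C{\left(19,s{\left(-2 \right)} \right)} = -14 - \frac{4 - 2}{2 \left(-2\right)} = -14 - \frac{1}{2} \left(- \frac{1}{2}\right) 2 = -14 - - \frac{1}{2} = -14 + \frac{1}{2} = - \frac{27}{2}$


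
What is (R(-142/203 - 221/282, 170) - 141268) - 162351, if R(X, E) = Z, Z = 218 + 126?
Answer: -303275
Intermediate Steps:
Z = 344
R(X, E) = 344
(R(-142/203 - 221/282, 170) - 141268) - 162351 = (344 - 141268) - 162351 = -140924 - 162351 = -303275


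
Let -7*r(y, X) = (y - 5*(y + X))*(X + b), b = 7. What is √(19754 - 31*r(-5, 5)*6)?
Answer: √889826/7 ≈ 134.76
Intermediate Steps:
r(y, X) = -(7 + X)*(-5*X - 4*y)/7 (r(y, X) = -(y - 5*(y + X))*(X + 7)/7 = -(y - 5*(X + y))*(7 + X)/7 = -(y + (-5*X - 5*y))*(7 + X)/7 = -(-5*X - 4*y)*(7 + X)/7 = -(7 + X)*(-5*X - 4*y)/7)
√(19754 - 31*r(-5, 5)*6) = √(19754 - 31*(4*(-5) + 5*5 + (5/7)*5² + (4/7)*5*(-5))*6) = √(19754 - 31*(-20 + 25 + (5/7)*25 - 100/7)*6) = √(19754 - 31*(-20 + 25 + 125/7 - 100/7)*6) = √(19754 - 31*60/7*6) = √(19754 - 1860/7*6) = √(19754 - 11160/7) = √(127118/7) = √889826/7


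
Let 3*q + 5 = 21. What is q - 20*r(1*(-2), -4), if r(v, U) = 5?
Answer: -284/3 ≈ -94.667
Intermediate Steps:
q = 16/3 (q = -5/3 + (1/3)*21 = -5/3 + 7 = 16/3 ≈ 5.3333)
q - 20*r(1*(-2), -4) = 16/3 - 20*5 = 16/3 - 100 = -284/3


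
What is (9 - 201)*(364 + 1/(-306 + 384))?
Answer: -908576/13 ≈ -69891.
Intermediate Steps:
(9 - 201)*(364 + 1/(-306 + 384)) = -192*(364 + 1/78) = -192*28393/78 = -908576/13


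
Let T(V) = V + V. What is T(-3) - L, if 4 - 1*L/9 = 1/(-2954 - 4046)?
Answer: -294009/7000 ≈ -42.001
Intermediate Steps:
T(V) = 2*V
L = 252009/7000 (L = 36 - 9/(-2954 - 4046) = 36 - 9/(-7000) = 36 - 9*(-1/7000) = 36 + 9/7000 = 252009/7000 ≈ 36.001)
T(-3) - L = 2*(-3) - 1*252009/7000 = -6 - 252009/7000 = -294009/7000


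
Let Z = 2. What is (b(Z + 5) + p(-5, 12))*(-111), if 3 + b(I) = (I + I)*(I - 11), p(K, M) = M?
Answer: 5217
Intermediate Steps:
b(I) = -3 + 2*I*(-11 + I) (b(I) = -3 + (I + I)*(I - 11) = -3 + (2*I)*(-11 + I) = -3 + 2*I*(-11 + I))
(b(Z + 5) + p(-5, 12))*(-111) = ((-3 - 22*(2 + 5) + 2*(2 + 5)²) + 12)*(-111) = ((-3 - 22*7 + 2*7²) + 12)*(-111) = ((-3 - 154 + 2*49) + 12)*(-111) = ((-3 - 154 + 98) + 12)*(-111) = (-59 + 12)*(-111) = -47*(-111) = 5217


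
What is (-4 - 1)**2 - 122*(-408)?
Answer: 49801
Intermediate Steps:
(-4 - 1)**2 - 122*(-408) = (-5)**2 + 49776 = 25 + 49776 = 49801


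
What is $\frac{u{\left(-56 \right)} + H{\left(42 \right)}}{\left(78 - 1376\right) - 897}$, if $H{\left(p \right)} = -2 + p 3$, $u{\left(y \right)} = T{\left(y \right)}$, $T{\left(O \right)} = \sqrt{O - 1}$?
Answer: $- \frac{124}{2195} - \frac{i \sqrt{57}}{2195} \approx -0.056492 - 0.0034396 i$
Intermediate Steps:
$T{\left(O \right)} = \sqrt{-1 + O}$
$u{\left(y \right)} = \sqrt{-1 + y}$
$H{\left(p \right)} = -2 + 3 p$
$\frac{u{\left(-56 \right)} + H{\left(42 \right)}}{\left(78 - 1376\right) - 897} = \frac{\sqrt{-1 - 56} + \left(-2 + 3 \cdot 42\right)}{\left(78 - 1376\right) - 897} = \frac{\sqrt{-57} + \left(-2 + 126\right)}{\left(78 - 1376\right) - 897} = \frac{i \sqrt{57} + 124}{-1298 - 897} = \frac{124 + i \sqrt{57}}{-2195} = \left(124 + i \sqrt{57}\right) \left(- \frac{1}{2195}\right) = - \frac{124}{2195} - \frac{i \sqrt{57}}{2195}$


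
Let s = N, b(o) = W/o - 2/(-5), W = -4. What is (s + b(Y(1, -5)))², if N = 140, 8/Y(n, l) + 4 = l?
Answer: 2099601/100 ≈ 20996.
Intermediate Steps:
Y(n, l) = 8/(-4 + l)
b(o) = ⅖ - 4/o (b(o) = -4/o - 2/(-5) = -4/o - 2*(-⅕) = -4/o + ⅖ = ⅖ - 4/o)
s = 140
(s + b(Y(1, -5)))² = (140 + (⅖ - 4/(8/(-4 - 5))))² = (140 + (⅖ - 4/(8/(-9))))² = (140 + (⅖ - 4/(8*(-⅑))))² = (140 + (⅖ - 4/(-8/9)))² = (140 + (⅖ - 4*(-9/8)))² = (140 + (⅖ + 9/2))² = (140 + 49/10)² = (1449/10)² = 2099601/100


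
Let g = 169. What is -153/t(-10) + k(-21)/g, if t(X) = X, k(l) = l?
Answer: 25647/1690 ≈ 15.176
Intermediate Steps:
-153/t(-10) + k(-21)/g = -153/(-10) - 21/169 = -153*(-⅒) - 21*1/169 = 153/10 - 21/169 = 25647/1690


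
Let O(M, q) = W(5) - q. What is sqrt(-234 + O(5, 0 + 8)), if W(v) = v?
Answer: I*sqrt(237) ≈ 15.395*I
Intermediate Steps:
O(M, q) = 5 - q
sqrt(-234 + O(5, 0 + 8)) = sqrt(-234 + (5 - (0 + 8))) = sqrt(-234 + (5 - 1*8)) = sqrt(-234 + (5 - 8)) = sqrt(-234 - 3) = sqrt(-237) = I*sqrt(237)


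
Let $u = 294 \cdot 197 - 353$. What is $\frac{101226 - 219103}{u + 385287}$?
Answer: $- \frac{117877}{442852} \approx -0.26618$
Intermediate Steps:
$u = 57565$ ($u = 57918 - 353 = 57565$)
$\frac{101226 - 219103}{u + 385287} = \frac{101226 - 219103}{57565 + 385287} = - \frac{117877}{442852}$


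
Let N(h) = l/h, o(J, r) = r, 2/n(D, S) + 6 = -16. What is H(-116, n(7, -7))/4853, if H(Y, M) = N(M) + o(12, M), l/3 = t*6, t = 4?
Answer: -8713/53383 ≈ -0.16322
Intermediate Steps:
n(D, S) = -1/11 (n(D, S) = 2/(-6 - 16) = 2/(-22) = 2*(-1/22) = -1/11)
l = 72 (l = 3*(4*6) = 3*24 = 72)
N(h) = 72/h
H(Y, M) = M + 72/M (H(Y, M) = 72/M + M = M + 72/M)
H(-116, n(7, -7))/4853 = (-1/11 + 72/(-1/11))/4853 = (-1/11 + 72*(-11))*(1/4853) = (-1/11 - 792)*(1/4853) = -8713/11*1/4853 = -8713/53383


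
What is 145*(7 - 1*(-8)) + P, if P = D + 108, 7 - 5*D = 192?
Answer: 2246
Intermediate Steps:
D = -37 (D = 7/5 - ⅕*192 = 7/5 - 192/5 = -37)
P = 71 (P = -37 + 108 = 71)
145*(7 - 1*(-8)) + P = 145*(7 - 1*(-8)) + 71 = 145*(7 + 8) + 71 = 145*15 + 71 = 2175 + 71 = 2246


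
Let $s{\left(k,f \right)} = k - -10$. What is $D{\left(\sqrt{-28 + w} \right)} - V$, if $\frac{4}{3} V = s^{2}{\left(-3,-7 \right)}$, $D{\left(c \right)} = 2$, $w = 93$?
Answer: $- \frac{139}{4} \approx -34.75$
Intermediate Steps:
$s{\left(k,f \right)} = 10 + k$ ($s{\left(k,f \right)} = k + 10 = 10 + k$)
$V = \frac{147}{4}$ ($V = \frac{3 \left(10 - 3\right)^{2}}{4} = \frac{3 \cdot 7^{2}}{4} = \frac{3}{4} \cdot 49 = \frac{147}{4} \approx 36.75$)
$D{\left(\sqrt{-28 + w} \right)} - V = 2 - \frac{147}{4} = - \frac{139}{4}$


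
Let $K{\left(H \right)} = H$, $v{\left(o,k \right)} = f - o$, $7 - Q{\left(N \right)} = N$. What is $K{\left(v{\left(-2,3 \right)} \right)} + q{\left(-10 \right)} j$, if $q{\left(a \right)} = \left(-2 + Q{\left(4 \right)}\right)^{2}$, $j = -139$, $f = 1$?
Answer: $-136$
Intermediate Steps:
$Q{\left(N \right)} = 7 - N$
$v{\left(o,k \right)} = 1 - o$
$q{\left(a \right)} = 1$ ($q{\left(a \right)} = \left(-2 + \left(7 - 4\right)\right)^{2} = \left(-2 + 3\right)^{2} = 1^{2} = 1$)
$K{\left(v{\left(-2,3 \right)} \right)} + q{\left(-10 \right)} j = \left(1 - -2\right) + 1 \left(-139\right) = \left(1 + 2\right) - 139 = 3 - 139 = -136$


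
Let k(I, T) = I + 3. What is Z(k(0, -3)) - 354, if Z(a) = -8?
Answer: -362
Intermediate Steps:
k(I, T) = 3 + I
Z(k(0, -3)) - 354 = -8 - 354 = -362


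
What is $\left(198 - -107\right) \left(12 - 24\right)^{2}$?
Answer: $43920$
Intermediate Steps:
$\left(198 - -107\right) \left(12 - 24\right)^{2} = \left(198 + 107\right) \left(12 - 24\right)^{2} = 305 \left(-12\right)^{2} = 305 \cdot 144 = 43920$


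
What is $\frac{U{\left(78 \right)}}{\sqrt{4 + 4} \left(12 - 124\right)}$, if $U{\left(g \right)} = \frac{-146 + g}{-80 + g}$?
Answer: $- \frac{17 \sqrt{2}}{224} \approx -0.10733$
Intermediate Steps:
$U{\left(g \right)} = \frac{-146 + g}{-80 + g}$
$\frac{U{\left(78 \right)}}{\sqrt{4 + 4} \left(12 - 124\right)} = \frac{\frac{1}{-80 + 78} \left(-146 + 78\right)}{\sqrt{4 + 4} \left(12 - 124\right)} = \frac{\frac{1}{-2} \left(-68\right)}{\sqrt{8} \left(-112\right)} = \frac{\left(- \frac{1}{2}\right) \left(-68\right)}{2 \sqrt{2} \left(-112\right)} = \frac{34}{\left(-224\right) \sqrt{2}} = 34 \left(- \frac{\sqrt{2}}{448}\right) = - \frac{17 \sqrt{2}}{224}$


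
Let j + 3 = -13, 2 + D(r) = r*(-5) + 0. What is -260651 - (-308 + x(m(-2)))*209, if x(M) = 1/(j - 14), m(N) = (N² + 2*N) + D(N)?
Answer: -5888161/30 ≈ -1.9627e+5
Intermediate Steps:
D(r) = -2 - 5*r (D(r) = -2 + (r*(-5) + 0) = -2 + (-5*r + 0) = -2 - 5*r)
j = -16 (j = -3 - 13 = -16)
m(N) = -2 + N² - 3*N (m(N) = (N² + 2*N) + (-2 - 5*N) = -2 + N² - 3*N)
x(M) = -1/30 (x(M) = 1/(-16 - 14) = 1/(-30) = -1/30)
-260651 - (-308 + x(m(-2)))*209 = -260651 - (-308 - 1/30)*209 = -260651 - (-9241)*209/30 = -260651 - 1*(-1931369/30) = -260651 + 1931369/30 = -5888161/30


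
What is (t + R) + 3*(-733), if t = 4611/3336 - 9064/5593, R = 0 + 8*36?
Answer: -11886786703/6219416 ≈ -1911.2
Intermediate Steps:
R = 288 (R = 0 + 288 = 288)
t = -1482727/6219416 (t = 4611*(1/3336) - 9064*1/5593 = 1537/1112 - 9064/5593 = -1482727/6219416 ≈ -0.23840)
(t + R) + 3*(-733) = (-1482727/6219416 + 288) + 3*(-733) = 1789709081/6219416 - 2199 = -11886786703/6219416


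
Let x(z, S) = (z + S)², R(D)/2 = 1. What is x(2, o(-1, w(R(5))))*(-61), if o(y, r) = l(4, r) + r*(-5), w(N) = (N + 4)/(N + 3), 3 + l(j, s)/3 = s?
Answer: -134749/25 ≈ -5390.0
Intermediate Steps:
l(j, s) = -9 + 3*s
R(D) = 2 (R(D) = 2*1 = 2)
w(N) = (4 + N)/(3 + N)
o(y, r) = -9 - 2*r (o(y, r) = (-9 + 3*r) + r*(-5) = (-9 + 3*r) - 5*r = -9 - 2*r)
x(z, S) = (S + z)²
x(2, o(-1, w(R(5))))*(-61) = ((-9 - 2*(4 + 2)/(3 + 2)) + 2)²*(-61) = ((-9 - 2*6/5) + 2)²*(-61) = ((-9 - 12/5) + 2)²*(-61) = (-57/5 + 2)²*(-61) = (-47/5)²*(-61) = (2209/25)*(-61) = -134749/25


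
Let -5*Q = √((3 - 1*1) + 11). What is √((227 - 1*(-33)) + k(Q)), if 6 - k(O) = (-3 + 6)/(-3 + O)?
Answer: √(4005 + 266*√13)/√(15 + √13) ≈ 16.334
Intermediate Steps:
Q = -√13/5 (Q = -√((3 - 1*1) + 11)/5 = -√((3 - 1) + 11)/5 = -√(2 + 11)/5 = -√13/5 ≈ -0.72111)
k(O) = 6 - 3/(-3 + O) (k(O) = 6 - (-3 + 6)/(-3 + O) = 6 - 3/(-3 + O))
√((227 - 1*(-33)) + k(Q)) = √((227 - 1*(-33)) + 3*(-7 + 2*(-√13/5))/(-3 - √13/5)) = √((227 + 33) + 3*(-7 - 2*√13/5)/(-3 - √13/5)) = √(260 + 3*(-7 - 2*√13/5)/(-3 - √13/5))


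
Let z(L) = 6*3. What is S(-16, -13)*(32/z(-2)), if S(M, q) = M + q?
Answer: -464/9 ≈ -51.556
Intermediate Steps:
z(L) = 18
S(-16, -13)*(32/z(-2)) = (-16 - 13)*(32/18) = -928/18 = -29*16/9 = -464/9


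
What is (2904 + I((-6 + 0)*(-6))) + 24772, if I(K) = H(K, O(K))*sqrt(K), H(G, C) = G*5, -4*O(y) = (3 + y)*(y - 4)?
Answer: 28756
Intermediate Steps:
O(y) = -(-4 + y)*(3 + y)/4 (O(y) = -(3 + y)*(y - 4)/4 = -(3 + y)*(-4 + y)/4 = -(-4 + y)*(3 + y)/4)
H(G, C) = 5*G
I(K) = 5*K**(3/2) (I(K) = (5*K)*sqrt(K) = 5*K**(3/2))
(2904 + I((-6 + 0)*(-6))) + 24772 = (2904 + 5*((-6 + 0)*(-6))**(3/2)) + 24772 = (2904 + 5*(-6*(-6))**(3/2)) + 24772 = (2904 + 5*36**(3/2)) + 24772 = (2904 + 5*216) + 24772 = (2904 + 1080) + 24772 = 3984 + 24772 = 28756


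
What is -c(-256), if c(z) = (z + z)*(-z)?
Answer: 131072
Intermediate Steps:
c(z) = -2*z**2 (c(z) = (2*z)*(-z) = -2*z**2)
-c(-256) = -(-2)*(-256)**2 = -(-2)*65536 = -1*(-131072) = 131072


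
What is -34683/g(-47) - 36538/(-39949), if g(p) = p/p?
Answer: -1385514629/39949 ≈ -34682.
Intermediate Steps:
g(p) = 1
-34683/g(-47) - 36538/(-39949) = -34683/1 - 36538/(-39949) = -34683*1 - 36538*(-1/39949) = -34683 + 36538/39949 = -1385514629/39949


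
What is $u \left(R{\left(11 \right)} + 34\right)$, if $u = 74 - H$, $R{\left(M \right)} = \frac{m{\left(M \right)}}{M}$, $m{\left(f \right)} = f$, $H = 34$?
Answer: $1400$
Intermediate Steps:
$R{\left(M \right)} = 1$ ($R{\left(M \right)} = \frac{M}{M} = 1$)
$u = 40$ ($u = 74 - 34 = 40$)
$u \left(R{\left(11 \right)} + 34\right) = 40 \left(1 + 34\right) = 40 \cdot 35 = 1400$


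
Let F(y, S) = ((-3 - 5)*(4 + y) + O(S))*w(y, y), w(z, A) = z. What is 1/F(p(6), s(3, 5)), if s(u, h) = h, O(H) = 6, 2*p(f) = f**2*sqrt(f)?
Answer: -2/30935 + 13*sqrt(6)/6681960 ≈ -5.9886e-5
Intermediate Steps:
p(f) = f**(5/2)/2 (p(f) = (f**2*sqrt(f))/2 = f**(5/2)/2)
F(y, S) = y*(-26 - 8*y) (F(y, S) = ((-3 - 5)*(4 + y) + 6)*y = (-8*(4 + y) + 6)*y = ((-32 - 8*y) + 6)*y = (-26 - 8*y)*y = y*(-26 - 8*y))
1/F(p(6), s(3, 5)) = 1/(-2*6**(5/2)/2*(13 + 4*(6**(5/2)/2))) = 1/(-2*(36*sqrt(6))/2*(13 + 4*((36*sqrt(6))/2))) = 1/(-2*18*sqrt(6)*(13 + 4*(18*sqrt(6)))) = 1/(-2*18*sqrt(6)*(13 + 72*sqrt(6))) = 1/(-36*sqrt(6)*(13 + 72*sqrt(6))) = -sqrt(6)/(216*(13 + 72*sqrt(6)))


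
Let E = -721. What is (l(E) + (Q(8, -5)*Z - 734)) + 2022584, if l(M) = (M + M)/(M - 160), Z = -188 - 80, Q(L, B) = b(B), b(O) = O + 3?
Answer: 1781723508/881 ≈ 2.0224e+6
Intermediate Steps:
b(O) = 3 + O
Q(L, B) = 3 + B
Z = -268
l(M) = 2*M/(-160 + M) (l(M) = (2*M)/(-160 + M) = 2*M/(-160 + M))
(l(E) + (Q(8, -5)*Z - 734)) + 2022584 = (2*(-721)/(-160 - 721) + ((3 - 5)*(-268) - 734)) + 2022584 = (2*(-721)/(-881) + (-2*(-268) - 734)) + 2022584 = (2*(-721)*(-1/881) + (536 - 734)) + 2022584 = (1442/881 - 198) + 2022584 = -172996/881 + 2022584 = 1781723508/881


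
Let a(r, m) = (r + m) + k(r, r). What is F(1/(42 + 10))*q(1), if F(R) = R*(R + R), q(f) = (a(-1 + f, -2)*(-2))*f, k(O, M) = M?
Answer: 1/338 ≈ 0.0029586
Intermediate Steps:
a(r, m) = m + 2*r (a(r, m) = (r + m) + r = (m + r) + r = m + 2*r)
q(f) = f*(8 - 4*f) (q(f) = ((-2 + 2*(-1 + f))*(-2))*f = ((-2 + (-2 + 2*f))*(-2))*f = ((-4 + 2*f)*(-2))*f = (8 - 4*f)*f = f*(8 - 4*f))
F(R) = 2*R² (F(R) = R*(2*R) = 2*R²)
F(1/(42 + 10))*q(1) = (2*(1/(42 + 10))²)*(4*1*(2 - 1*1)) = (2*(1/52)²)*(4*1*(2 - 1)) = (2*(1/52)²)*(4*1*1) = (2*(1/2704))*4 = (1/1352)*4 = 1/338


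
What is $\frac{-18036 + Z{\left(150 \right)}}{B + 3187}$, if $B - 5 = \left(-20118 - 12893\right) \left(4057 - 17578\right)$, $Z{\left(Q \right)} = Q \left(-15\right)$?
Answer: $- \frac{294}{6468767} \approx -4.5449 \cdot 10^{-5}$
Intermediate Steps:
$Z{\left(Q \right)} = - 15 Q$
$B = 446341736$ ($B = 5 + \left(-20118 - 12893\right) \left(4057 - 17578\right) = 5 - -446341731 = 5 + 446341731 = 446341736$)
$\frac{-18036 + Z{\left(150 \right)}}{B + 3187} = \frac{-18036 - 2250}{446341736 + 3187} = \frac{-18036 - 2250}{446344923} = \left(-20286\right) \frac{1}{446344923} = - \frac{294}{6468767}$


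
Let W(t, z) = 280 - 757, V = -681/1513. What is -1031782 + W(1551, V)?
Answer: -1032259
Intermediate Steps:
V = -681/1513 (V = -681*1/1513 = -681/1513 ≈ -0.45010)
W(t, z) = -477
-1031782 + W(1551, V) = -1031782 - 477 = -1032259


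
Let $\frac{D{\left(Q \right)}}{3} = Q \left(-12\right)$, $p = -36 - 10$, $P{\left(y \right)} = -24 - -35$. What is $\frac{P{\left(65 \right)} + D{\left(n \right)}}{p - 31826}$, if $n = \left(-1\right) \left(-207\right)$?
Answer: $\frac{7441}{31872} \approx 0.23347$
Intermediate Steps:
$P{\left(y \right)} = 11$ ($P{\left(y \right)} = -24 + 35 = 11$)
$p = -46$ ($p = -36 - 10 = -46$)
$n = 207$
$D{\left(Q \right)} = - 36 Q$ ($D{\left(Q \right)} = 3 Q \left(-12\right) = 3 \left(- 12 Q\right) = - 36 Q$)
$\frac{P{\left(65 \right)} + D{\left(n \right)}}{p - 31826} = \frac{11 - 7452}{-46 - 31826} = \frac{11 - 7452}{-31872} = \left(-7441\right) \left(- \frac{1}{31872}\right) = \frac{7441}{31872}$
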